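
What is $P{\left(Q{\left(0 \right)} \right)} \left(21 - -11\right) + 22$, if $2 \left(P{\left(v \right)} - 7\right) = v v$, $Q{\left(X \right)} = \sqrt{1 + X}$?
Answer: $262$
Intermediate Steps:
$P{\left(v \right)} = 7 + \frac{v^{2}}{2}$ ($P{\left(v \right)} = 7 + \frac{v v}{2} = 7 + \frac{v^{2}}{2}$)
$P{\left(Q{\left(0 \right)} \right)} \left(21 - -11\right) + 22 = \left(7 + \frac{\left(\sqrt{1 + 0}\right)^{2}}{2}\right) \left(21 - -11\right) + 22 = \left(7 + \frac{\left(\sqrt{1}\right)^{2}}{2}\right) \left(21 + 11\right) + 22 = \left(7 + \frac{1^{2}}{2}\right) 32 + 22 = \left(7 + \frac{1}{2} \cdot 1\right) 32 + 22 = \left(7 + \frac{1}{2}\right) 32 + 22 = \frac{15}{2} \cdot 32 + 22 = 240 + 22 = 262$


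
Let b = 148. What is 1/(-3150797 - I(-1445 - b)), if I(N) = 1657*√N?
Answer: I/(-3150797*I + 4971*√177) ≈ -3.1724e-7 + 6.6588e-9*I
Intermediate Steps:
1/(-3150797 - I(-1445 - b)) = 1/(-3150797 - 1657*√(-1445 - 1*148)) = 1/(-3150797 - 1657*√(-1445 - 148)) = 1/(-3150797 - 1657*√(-1593)) = 1/(-3150797 - 1657*3*I*√177) = 1/(-3150797 - 4971*I*√177)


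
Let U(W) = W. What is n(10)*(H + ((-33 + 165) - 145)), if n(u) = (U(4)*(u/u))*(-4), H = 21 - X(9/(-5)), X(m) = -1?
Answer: -144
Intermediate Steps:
H = 22 (H = 21 - 1*(-1) = 21 + 1 = 22)
n(u) = -16 (n(u) = (4*(u/u))*(-4) = (4*1)*(-4) = 4*(-4) = -16)
n(10)*(H + ((-33 + 165) - 145)) = -16*(22 + ((-33 + 165) - 145)) = -16*(22 + (132 - 145)) = -16*(22 - 13) = -16*9 = -144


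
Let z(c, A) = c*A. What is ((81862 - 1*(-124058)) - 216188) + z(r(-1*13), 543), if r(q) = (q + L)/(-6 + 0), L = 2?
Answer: -18545/2 ≈ -9272.5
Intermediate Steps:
r(q) = -⅓ - q/6 (r(q) = (q + 2)/(-6 + 0) = (2 + q)/(-6) = (2 + q)*(-⅙) = -⅓ - q/6)
z(c, A) = A*c
((81862 - 1*(-124058)) - 216188) + z(r(-1*13), 543) = ((81862 - 1*(-124058)) - 216188) + 543*(-⅓ - (-1)*13/6) = ((81862 + 124058) - 216188) + 543*(-⅓ - ⅙*(-13)) = (205920 - 216188) + 543*(-⅓ + 13/6) = -10268 + 543*(11/6) = -10268 + 1991/2 = -18545/2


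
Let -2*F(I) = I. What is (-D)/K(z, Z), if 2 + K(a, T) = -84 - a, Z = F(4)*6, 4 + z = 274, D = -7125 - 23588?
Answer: -30713/356 ≈ -86.272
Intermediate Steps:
D = -30713
F(I) = -I/2
z = 270 (z = -4 + 274 = 270)
Z = -12 (Z = -½*4*6 = -2*6 = -12)
K(a, T) = -86 - a (K(a, T) = -2 + (-84 - a) = -86 - a)
(-D)/K(z, Z) = (-1*(-30713))/(-86 - 1*270) = 30713/(-86 - 270) = 30713/(-356) = 30713*(-1/356) = -30713/356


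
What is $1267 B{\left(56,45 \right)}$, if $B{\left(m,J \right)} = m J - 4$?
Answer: $3187772$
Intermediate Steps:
$B{\left(m,J \right)} = -4 + J m$ ($B{\left(m,J \right)} = J m - 4 = -4 + J m$)
$1267 B{\left(56,45 \right)} = 1267 \left(-4 + 45 \cdot 56\right) = 1267 \left(-4 + 2520\right) = 1267 \cdot 2516 = 3187772$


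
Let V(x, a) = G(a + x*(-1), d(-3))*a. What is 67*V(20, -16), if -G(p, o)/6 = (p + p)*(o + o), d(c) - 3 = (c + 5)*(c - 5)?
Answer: 12040704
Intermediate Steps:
d(c) = 3 + (-5 + c)*(5 + c) (d(c) = 3 + (c + 5)*(c - 5) = 3 + (5 + c)*(-5 + c) = 3 + (-5 + c)*(5 + c))
G(p, o) = -24*o*p (G(p, o) = -6*(p + p)*(o + o) = -6*2*p*2*o = -24*o*p)
V(x, a) = a*(-312*x + 312*a) (V(x, a) = (-24*(-22 + (-3)**2)*(a + x*(-1)))*a = (-24*(-22 + 9)*(a - x))*a = (-24*(-13)*(a - x))*a = (-312*x + 312*a)*a = a*(-312*x + 312*a))
67*V(20, -16) = 67*(312*(-16)*(-16 - 1*20)) = 67*(312*(-16)*(-16 - 20)) = 67*(312*(-16)*(-36)) = 67*179712 = 12040704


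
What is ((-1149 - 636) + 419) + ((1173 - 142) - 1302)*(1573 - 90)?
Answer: -403259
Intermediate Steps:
((-1149 - 636) + 419) + ((1173 - 142) - 1302)*(1573 - 90) = (-1785 + 419) + (1031 - 1302)*1483 = -1366 - 271*1483 = -1366 - 401893 = -403259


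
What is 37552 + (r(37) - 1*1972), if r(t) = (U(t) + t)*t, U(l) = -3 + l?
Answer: 38207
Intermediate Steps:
r(t) = t*(-3 + 2*t) (r(t) = ((-3 + t) + t)*t = (-3 + 2*t)*t = t*(-3 + 2*t))
37552 + (r(37) - 1*1972) = 37552 + (37*(-3 + 2*37) - 1*1972) = 37552 + (37*(-3 + 74) - 1972) = 37552 + (37*71 - 1972) = 37552 + (2627 - 1972) = 37552 + 655 = 38207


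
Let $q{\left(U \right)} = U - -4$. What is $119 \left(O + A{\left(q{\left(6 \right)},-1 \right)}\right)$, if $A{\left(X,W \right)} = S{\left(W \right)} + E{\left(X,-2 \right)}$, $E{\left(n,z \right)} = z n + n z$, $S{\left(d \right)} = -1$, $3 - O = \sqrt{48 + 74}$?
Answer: $-4522 - 119 \sqrt{122} \approx -5836.4$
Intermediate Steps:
$q{\left(U \right)} = 4 + U$ ($q{\left(U \right)} = U + 4 = 4 + U$)
$O = 3 - \sqrt{122}$ ($O = 3 - \sqrt{48 + 74} = 3 - \sqrt{122} \approx -8.0454$)
$E{\left(n,z \right)} = 2 n z$ ($E{\left(n,z \right)} = n z + n z = 2 n z$)
$A{\left(X,W \right)} = -1 - 4 X$ ($A{\left(X,W \right)} = -1 + 2 X \left(-2\right) = -1 - 4 X$)
$119 \left(O + A{\left(q{\left(6 \right)},-1 \right)}\right) = 119 \left(\left(3 - \sqrt{122}\right) - \left(1 + 4 \left(4 + 6\right)\right)\right) = 119 \left(\left(3 - \sqrt{122}\right) - 41\right) = 119 \left(-38 - \sqrt{122}\right) = -4522 - 119 \sqrt{122}$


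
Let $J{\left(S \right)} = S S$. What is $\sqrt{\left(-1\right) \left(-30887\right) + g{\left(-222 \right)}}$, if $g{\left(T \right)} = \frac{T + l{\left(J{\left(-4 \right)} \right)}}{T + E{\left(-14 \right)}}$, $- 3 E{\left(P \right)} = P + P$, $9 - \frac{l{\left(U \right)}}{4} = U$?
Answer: $\frac{4 \sqrt{196450727}}{319} \approx 175.75$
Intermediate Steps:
$J{\left(S \right)} = S^{2}$
$l{\left(U \right)} = 36 - 4 U$
$E{\left(P \right)} = - \frac{2 P}{3}$ ($E{\left(P \right)} = - \frac{P + P}{3} = - \frac{2 P}{3}$)
$g{\left(T \right)} = \frac{-28 + T}{\frac{28}{3} + T}$ ($g{\left(T \right)} = \frac{T + \left(36 - 4 \left(-4\right)^{2}\right)}{T - - \frac{28}{3}} = \frac{T + \left(36 - 64\right)}{T + \frac{28}{3}} = \frac{T + \left(36 - 64\right)}{\frac{28}{3} + T} = \frac{T - 28}{\frac{28}{3} + T} = \frac{-28 + T}{\frac{28}{3} + T}$)
$\sqrt{\left(-1\right) \left(-30887\right) + g{\left(-222 \right)}} = \sqrt{\left(-1\right) \left(-30887\right) + \frac{3 \left(-28 - 222\right)}{28 + 3 \left(-222\right)}} = \sqrt{30887 + 3 \frac{1}{28 - 666} \left(-250\right)} = \sqrt{30887 + 3 \frac{1}{-638} \left(-250\right)} = \sqrt{30887 + 3 \left(- \frac{1}{638}\right) \left(-250\right)} = \sqrt{30887 + \frac{375}{319}} = \sqrt{\frac{9853328}{319}} = \frac{4 \sqrt{196450727}}{319}$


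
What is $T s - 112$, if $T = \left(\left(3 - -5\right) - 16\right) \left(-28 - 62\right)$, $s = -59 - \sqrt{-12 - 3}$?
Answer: $-42592 - 720 i \sqrt{15} \approx -42592.0 - 2788.5 i$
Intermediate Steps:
$s = -59 - i \sqrt{15}$ ($s = -59 - \sqrt{-15} = -59 - i \sqrt{15} \approx -59.0 - 3.873 i$)
$T = 720$ ($T = \left(\left(3 + 5\right) - 16\right) \left(-90\right) = \left(8 - 16\right) \left(-90\right) = \left(-8\right) \left(-90\right) = 720$)
$T s - 112 = 720 \left(-59 - i \sqrt{15}\right) - 112 = \left(-42480 - 720 i \sqrt{15}\right) - 112 = -42592 - 720 i \sqrt{15}$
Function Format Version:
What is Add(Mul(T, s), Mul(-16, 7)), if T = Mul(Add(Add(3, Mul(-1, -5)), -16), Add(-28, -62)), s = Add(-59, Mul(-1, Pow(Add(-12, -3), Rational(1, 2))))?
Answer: Add(-42592, Mul(-720, I, Pow(15, Rational(1, 2)))) ≈ Add(-42592., Mul(-2788.5, I))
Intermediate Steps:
s = Add(-59, Mul(-1, I, Pow(15, Rational(1, 2)))) (s = Add(-59, Mul(-1, Pow(-15, Rational(1, 2)))) = Add(-59, Mul(-1, Mul(I, Pow(15, Rational(1, 2))))) = Add(-59, Mul(-1, I, Pow(15, Rational(1, 2)))) ≈ Add(-59.000, Mul(-3.8730, I)))
T = 720 (T = Mul(Add(Add(3, 5), -16), -90) = Mul(Add(8, -16), -90) = Mul(-8, -90) = 720)
Add(Mul(T, s), Mul(-16, 7)) = Add(Mul(720, Add(-59, Mul(-1, I, Pow(15, Rational(1, 2))))), Mul(-16, 7)) = Add(Add(-42480, Mul(-720, I, Pow(15, Rational(1, 2)))), -112) = Add(-42592, Mul(-720, I, Pow(15, Rational(1, 2))))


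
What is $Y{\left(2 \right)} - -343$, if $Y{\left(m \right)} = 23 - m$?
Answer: $364$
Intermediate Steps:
$Y{\left(2 \right)} - -343 = \left(23 - 2\right) - -343 = \left(23 - 2\right) + 343 = 21 + 343 = 364$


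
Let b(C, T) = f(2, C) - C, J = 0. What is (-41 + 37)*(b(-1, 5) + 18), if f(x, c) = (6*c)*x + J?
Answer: -28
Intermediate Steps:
f(x, c) = 6*c*x (f(x, c) = (6*c)*x + 0 = 6*c*x + 0 = 6*c*x)
b(C, T) = 11*C (b(C, T) = 6*C*2 - C = 12*C - C = 11*C)
(-41 + 37)*(b(-1, 5) + 18) = (-41 + 37)*(11*(-1) + 18) = -4*(-11 + 18) = -4*7 = -28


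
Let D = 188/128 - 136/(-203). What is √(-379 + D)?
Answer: I*√993924946/1624 ≈ 19.413*I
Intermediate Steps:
D = 13893/6496 (D = 188*(1/128) - 136*(-1/203) = 47/32 + 136/203 = 13893/6496 ≈ 2.1387)
√(-379 + D) = √(-379 + 13893/6496) = √(-2448091/6496) = I*√993924946/1624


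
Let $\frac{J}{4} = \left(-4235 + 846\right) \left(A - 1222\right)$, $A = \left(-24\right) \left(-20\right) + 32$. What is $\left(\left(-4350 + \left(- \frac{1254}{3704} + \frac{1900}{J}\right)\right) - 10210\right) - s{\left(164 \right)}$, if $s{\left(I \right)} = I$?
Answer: $- \frac{6561553717055}{445626388} \approx -14724.0$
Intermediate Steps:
$A = 512$ ($A = 480 + 32 = 512$)
$J = 9624760$ ($J = 4 \left(-4235 + 846\right) \left(512 - 1222\right) = 4 \left(\left(-3389\right) \left(-710\right)\right) = 4 \cdot 2406190 = 9624760$)
$\left(\left(-4350 + \left(- \frac{1254}{3704} + \frac{1900}{J}\right)\right) - 10210\right) - s{\left(164 \right)} = \left(\left(-4350 + \left(- \frac{1254}{3704} + \frac{1900}{9624760}\right)\right) - 10210\right) - 164 = \left(\left(-4350 + \left(\left(-1254\right) \frac{1}{3704} + 1900 \cdot \frac{1}{9624760}\right)\right) - 10210\right) - 164 = \left(\left(-4350 + \left(- \frac{627}{1852} + \frac{95}{481238}\right)\right) - 10210\right) - 164 = \left(\left(-4350 - \frac{150780143}{445626388}\right) - 10210\right) - 164 = \left(- \frac{1938625567943}{445626388} - 10210\right) - 164 = - \frac{6488470989423}{445626388} - 164 = - \frac{6561553717055}{445626388}$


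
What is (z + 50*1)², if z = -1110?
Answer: 1123600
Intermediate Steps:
(z + 50*1)² = (-1110 + 50*1)² = (-1110 + 50)² = (-1060)² = 1123600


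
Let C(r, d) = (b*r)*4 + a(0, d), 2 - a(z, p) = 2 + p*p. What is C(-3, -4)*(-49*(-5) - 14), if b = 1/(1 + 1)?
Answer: -5082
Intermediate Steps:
a(z, p) = -p**2 (a(z, p) = 2 - (2 + p*p) = 2 - (2 + p**2) = 2 + (-2 - p**2) = -p**2)
b = 1/2 ≈ 0.50000
C(r, d) = -d**2 + 2*r (C(r, d) = (r/2)*4 - d**2 = 2*r - d**2 = -d**2 + 2*r)
C(-3, -4)*(-49*(-5) - 14) = (-1*(-4)**2 + 2*(-3))*(-49*(-5) - 14) = (-1*16 - 6)*(-49*(-5) - 14) = (-16 - 6)*(245 - 14) = -22*231 = -5082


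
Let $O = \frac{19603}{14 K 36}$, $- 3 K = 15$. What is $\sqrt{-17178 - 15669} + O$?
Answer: $- \frac{19603}{2520} + i \sqrt{32847} \approx -7.779 + 181.24 i$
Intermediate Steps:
$K = -5$ ($K = \left(- \frac{1}{3}\right) 15 = -5$)
$O = - \frac{19603}{2520}$ ($O = \frac{19603}{14 \left(-5\right) 36} = \frac{19603}{\left(-70\right) 36} = \frac{19603}{-2520} = 19603 \left(- \frac{1}{2520}\right) = - \frac{19603}{2520} \approx -7.779$)
$\sqrt{-17178 - 15669} + O = \sqrt{-17178 - 15669} - \frac{19603}{2520} = \sqrt{-32847} - \frac{19603}{2520} = i \sqrt{32847} - \frac{19603}{2520} = - \frac{19603}{2520} + i \sqrt{32847}$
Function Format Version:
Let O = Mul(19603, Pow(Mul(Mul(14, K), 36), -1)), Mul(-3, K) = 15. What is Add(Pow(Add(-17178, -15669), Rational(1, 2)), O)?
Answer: Add(Rational(-19603, 2520), Mul(I, Pow(32847, Rational(1, 2)))) ≈ Add(-7.7790, Mul(181.24, I))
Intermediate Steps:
K = -5 (K = Mul(Rational(-1, 3), 15) = -5)
O = Rational(-19603, 2520) (O = Mul(19603, Pow(Mul(Mul(14, -5), 36), -1)) = Mul(19603, Pow(Mul(-70, 36), -1)) = Mul(19603, Pow(-2520, -1)) = Mul(19603, Rational(-1, 2520)) = Rational(-19603, 2520) ≈ -7.7790)
Add(Pow(Add(-17178, -15669), Rational(1, 2)), O) = Add(Pow(Add(-17178, -15669), Rational(1, 2)), Rational(-19603, 2520)) = Add(Pow(-32847, Rational(1, 2)), Rational(-19603, 2520)) = Add(Mul(I, Pow(32847, Rational(1, 2))), Rational(-19603, 2520)) = Add(Rational(-19603, 2520), Mul(I, Pow(32847, Rational(1, 2))))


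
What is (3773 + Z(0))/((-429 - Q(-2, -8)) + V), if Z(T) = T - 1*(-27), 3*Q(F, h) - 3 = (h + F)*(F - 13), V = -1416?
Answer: -475/237 ≈ -2.0042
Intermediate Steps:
Q(F, h) = 1 + (-13 + F)*(F + h)/3 (Q(F, h) = 1 + ((h + F)*(F - 13))/3 = 1 + ((F + h)*(-13 + F))/3 = 1 + ((-13 + F)*(F + h))/3 = 1 + (-13 + F)*(F + h)/3)
Z(T) = 27 + T (Z(T) = T + 27 = 27 + T)
(3773 + Z(0))/((-429 - Q(-2, -8)) + V) = (3773 + (27 + 0))/((-429 - (1 - 13/3*(-2) - 13/3*(-8) + (1/3)*(-2)**2 + (1/3)*(-2)*(-8))) - 1416) = (3773 + 27)/((-429 - (1 + 26/3 + 104/3 + (1/3)*4 + 16/3)) - 1416) = 3800/((-429 - (1 + 26/3 + 104/3 + 4/3 + 16/3)) - 1416) = 3800/((-429 - 1*51) - 1416) = 3800/((-429 - 51) - 1416) = 3800/(-480 - 1416) = 3800/(-1896) = 3800*(-1/1896) = -475/237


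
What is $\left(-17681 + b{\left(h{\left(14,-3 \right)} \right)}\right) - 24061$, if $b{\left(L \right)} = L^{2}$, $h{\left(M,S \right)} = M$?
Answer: $-41546$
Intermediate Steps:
$\left(-17681 + b{\left(h{\left(14,-3 \right)} \right)}\right) - 24061 = \left(-17681 + 14^{2}\right) - 24061 = \left(-17681 + 196\right) - 24061 = -17485 - 24061 = -41546$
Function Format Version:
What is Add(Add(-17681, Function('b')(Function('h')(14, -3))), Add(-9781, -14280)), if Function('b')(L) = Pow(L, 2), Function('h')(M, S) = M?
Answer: -41546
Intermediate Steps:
Add(Add(-17681, Function('b')(Function('h')(14, -3))), Add(-9781, -14280)) = Add(Add(-17681, Pow(14, 2)), Add(-9781, -14280)) = Add(Add(-17681, 196), -24061) = Add(-17485, -24061) = -41546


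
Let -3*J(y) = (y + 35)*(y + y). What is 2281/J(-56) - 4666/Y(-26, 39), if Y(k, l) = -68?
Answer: 875759/13328 ≈ 65.708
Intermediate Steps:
J(y) = -2*y*(35 + y)/3 (J(y) = -(y + 35)*(y + y)/3 = -(35 + y)*2*y/3 = -2*y*(35 + y)/3)
2281/J(-56) - 4666/Y(-26, 39) = 2281/((-⅔*(-56)*(35 - 56))) - 4666/(-68) = 2281/((-⅔*(-56)*(-21))) - 4666*(-1/68) = 2281/(-784) + 2333/34 = 2281*(-1/784) + 2333/34 = -2281/784 + 2333/34 = 875759/13328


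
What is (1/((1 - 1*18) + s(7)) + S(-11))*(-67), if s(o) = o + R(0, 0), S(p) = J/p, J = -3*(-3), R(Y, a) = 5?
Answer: 3752/55 ≈ 68.218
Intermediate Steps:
J = 9
S(p) = 9/p
s(o) = 5 + o (s(o) = o + 5 = 5 + o)
(1/((1 - 1*18) + s(7)) + S(-11))*(-67) = (1/((1 - 1*18) + (5 + 7)) + 9/(-11))*(-67) = (1/((1 - 18) + 12) + 9*(-1/11))*(-67) = (1/(-17 + 12) - 9/11)*(-67) = (1/(-5) - 9/11)*(-67) = (-⅕ - 9/11)*(-67) = -56/55*(-67) = 3752/55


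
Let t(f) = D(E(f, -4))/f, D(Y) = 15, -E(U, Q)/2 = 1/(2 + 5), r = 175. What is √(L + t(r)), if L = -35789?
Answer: 2*I*√10960355/35 ≈ 189.18*I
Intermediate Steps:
E(U, Q) = -2/7 (E(U, Q) = -2/(2 + 5) = -2/7)
t(f) = 15/f
√(L + t(r)) = √(-35789 + 15/175) = √(-35789 + 15*(1/175)) = √(-35789 + 3/35) = √(-1252612/35) = 2*I*√10960355/35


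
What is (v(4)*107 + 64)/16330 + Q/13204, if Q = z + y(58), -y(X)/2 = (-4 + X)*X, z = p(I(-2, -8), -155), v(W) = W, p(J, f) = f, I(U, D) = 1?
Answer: -49162951/107810660 ≈ -0.45601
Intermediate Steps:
z = -155
y(X) = -2*X*(-4 + X) (y(X) = -2*(-4 + X)*X = -2*X*(-4 + X))
Q = -6419 (Q = -155 + 2*58*(4 - 1*58) = -155 + 2*58*(4 - 58) = -155 + 2*58*(-54) = -155 - 6264 = -6419)
(v(4)*107 + 64)/16330 + Q/13204 = (4*107 + 64)/16330 - 6419/13204 = (428 + 64)*(1/16330) - 6419*1/13204 = 492*(1/16330) - 6419/13204 = 246/8165 - 6419/13204 = -49162951/107810660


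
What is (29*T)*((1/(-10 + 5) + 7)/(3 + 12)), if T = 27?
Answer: 8874/25 ≈ 354.96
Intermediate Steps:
(29*T)*((1/(-10 + 5) + 7)/(3 + 12)) = (29*27)*((1/(-10 + 5) + 7)/(3 + 12)) = 783*((1/(-5) + 7)/15) = 783*((-⅕ + 7)*(1/15)) = 783*((34/5)*(1/15)) = 783*(34/75) = 8874/25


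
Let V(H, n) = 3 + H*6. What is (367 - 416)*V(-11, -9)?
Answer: 3087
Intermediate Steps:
V(H, n) = 3 + 6*H
(367 - 416)*V(-11, -9) = (367 - 416)*(3 + 6*(-11)) = -49*(3 - 66) = -49*(-63) = 3087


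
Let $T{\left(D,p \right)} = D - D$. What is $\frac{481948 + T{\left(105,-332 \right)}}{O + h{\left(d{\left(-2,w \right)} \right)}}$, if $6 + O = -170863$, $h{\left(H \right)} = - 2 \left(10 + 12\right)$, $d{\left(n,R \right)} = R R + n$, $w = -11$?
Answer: $- \frac{481948}{170913} \approx -2.8198$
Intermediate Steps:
$T{\left(D,p \right)} = 0$
$d{\left(n,R \right)} = n + R^{2}$ ($d{\left(n,R \right)} = R^{2} + n = n + R^{2}$)
$h{\left(H \right)} = -44$ ($h{\left(H \right)} = \left(-2\right) 22 = -44$)
$O = -170869$ ($O = -6 - 170863 = -170869$)
$\frac{481948 + T{\left(105,-332 \right)}}{O + h{\left(d{\left(-2,w \right)} \right)}} = \frac{481948 + 0}{-170869 - 44} = \frac{481948}{-170913} = 481948 \left(- \frac{1}{170913}\right) = - \frac{481948}{170913}$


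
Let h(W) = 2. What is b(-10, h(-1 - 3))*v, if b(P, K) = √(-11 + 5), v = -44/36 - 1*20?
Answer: -191*I*√6/9 ≈ -51.984*I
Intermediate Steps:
v = -191/9 (v = -44*1/36 - 20 = -11/9 - 20 = -191/9 ≈ -21.222)
b(P, K) = I*√6 (b(P, K) = √(-6) = I*√6)
b(-10, h(-1 - 3))*v = (I*√6)*(-191/9) = -191*I*√6/9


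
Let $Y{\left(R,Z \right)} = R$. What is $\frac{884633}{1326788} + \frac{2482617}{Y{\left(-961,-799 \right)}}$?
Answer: $- \frac{3293056311883}{1275043268} \approx -2582.7$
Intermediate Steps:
$\frac{884633}{1326788} + \frac{2482617}{Y{\left(-961,-799 \right)}} = \frac{884633}{1326788} + \frac{2482617}{-961} = 884633 \cdot \frac{1}{1326788} + 2482617 \left(- \frac{1}{961}\right) = \frac{884633}{1326788} - \frac{2482617}{961} = - \frac{3293056311883}{1275043268}$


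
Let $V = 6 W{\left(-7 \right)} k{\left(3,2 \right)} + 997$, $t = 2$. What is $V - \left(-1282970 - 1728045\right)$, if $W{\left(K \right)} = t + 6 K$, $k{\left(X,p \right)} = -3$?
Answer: $3012732$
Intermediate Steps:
$W{\left(K \right)} = 2 + 6 K$
$V = 1717$ ($V = 6 \left(2 + 6 \left(-7\right)\right) \left(-3\right) + 997 = 6 \left(2 - 42\right) \left(-3\right) + 997 = 6 \left(\left(-40\right) \left(-3\right)\right) + 997 = 6 \cdot 120 + 997 = 720 + 997 = 1717$)
$V - \left(-1282970 - 1728045\right) = 1717 - \left(-1282970 - 1728045\right) = 1717 - -3011015 = 1717 + 3011015 = 3012732$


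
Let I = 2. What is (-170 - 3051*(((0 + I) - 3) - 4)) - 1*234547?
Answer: -219462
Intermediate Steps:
(-170 - 3051*(((0 + I) - 3) - 4)) - 1*234547 = (-170 - 3051*(((0 + 2) - 3) - 4)) - 1*234547 = (-170 - 3051*((2 - 3) - 4)) - 234547 = (-170 - 3051*(-1 - 4)) - 234547 = (-170 - 3051*(-5)) - 234547 = (-170 - 339*(-45)) - 234547 = (-170 + 15255) - 234547 = 15085 - 234547 = -219462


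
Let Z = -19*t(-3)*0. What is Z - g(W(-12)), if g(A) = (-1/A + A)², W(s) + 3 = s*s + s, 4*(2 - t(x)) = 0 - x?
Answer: -276889600/16641 ≈ -16639.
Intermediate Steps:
t(x) = 2 + x/4 (t(x) = 2 - (0 - x)/4 = 2 - (-1)*x/4 = 2 + x/4)
W(s) = -3 + s + s² (W(s) = -3 + (s*s + s) = -3 + (s² + s) = -3 + (s + s²) = -3 + s + s²)
g(A) = (A - 1/A)²
Z = 0 (Z = -19*(2 + (¼)*(-3))*0 = -19*(2 - ¾)*0 = -19*5/4*0 = -95/4*0 = 0)
Z - g(W(-12)) = 0 - (-1 + (-3 - 12 + (-12)²)²)²/(-3 - 12 + (-12)²)² = 0 - (-1 + (-3 - 12 + 144)²)²/(-3 - 12 + 144)² = 0 - (-1 + 129²)²/129² = 0 - (-1 + 16641)²/16641 = 0 - 16640²/16641 = 0 - 276889600/16641 = -276889600/16641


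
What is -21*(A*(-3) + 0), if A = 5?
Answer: 315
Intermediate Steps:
-21*(A*(-3) + 0) = -21*(5*(-3) + 0) = -21*(-15 + 0) = -21*(-15) = 315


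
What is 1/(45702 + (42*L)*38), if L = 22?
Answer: 1/80814 ≈ 1.2374e-5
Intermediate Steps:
1/(45702 + (42*L)*38) = 1/(45702 + (42*22)*38) = 1/(45702 + 924*38) = 1/(45702 + 35112) = 1/80814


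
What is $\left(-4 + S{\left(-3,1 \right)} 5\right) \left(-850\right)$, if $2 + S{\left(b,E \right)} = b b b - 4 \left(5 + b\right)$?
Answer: $160650$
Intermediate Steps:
$S{\left(b,E \right)} = -22 + b^{3} - 4 b$ ($S{\left(b,E \right)} = -2 + \left(b b b - 4 \left(5 + b\right)\right) = -2 - \left(20 + 4 b - b^{2} b\right) = -2 - \left(20 - b^{3} + 4 b\right) = -22 + b^{3} - 4 b$)
$\left(-4 + S{\left(-3,1 \right)} 5\right) \left(-850\right) = \left(-4 + \left(-22 + \left(-3\right)^{3} - -12\right) 5\right) \left(-850\right) = \left(-4 + \left(-22 - 27 + 12\right) 5\right) \left(-850\right) = \left(-4 - 185\right) \left(-850\right) = \left(-189\right) \left(-850\right) = 160650$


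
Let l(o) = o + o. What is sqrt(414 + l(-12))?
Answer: sqrt(390) ≈ 19.748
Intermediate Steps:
l(o) = 2*o
sqrt(414 + l(-12)) = sqrt(414 + 2*(-12)) = sqrt(414 - 24) = sqrt(390)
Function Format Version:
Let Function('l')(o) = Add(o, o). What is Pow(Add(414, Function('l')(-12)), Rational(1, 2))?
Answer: Pow(390, Rational(1, 2)) ≈ 19.748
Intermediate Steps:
Function('l')(o) = Mul(2, o)
Pow(Add(414, Function('l')(-12)), Rational(1, 2)) = Pow(Add(414, Mul(2, -12)), Rational(1, 2)) = Pow(Add(414, -24), Rational(1, 2)) = Pow(390, Rational(1, 2))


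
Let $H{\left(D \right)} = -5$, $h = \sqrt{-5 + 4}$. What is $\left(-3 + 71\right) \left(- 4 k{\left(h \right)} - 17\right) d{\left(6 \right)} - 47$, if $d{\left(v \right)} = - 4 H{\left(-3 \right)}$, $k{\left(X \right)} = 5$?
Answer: $-50367$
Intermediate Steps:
$h = i$ ($h = \sqrt{-1} = i \approx 1.0 i$)
$d{\left(v \right)} = 20$ ($d{\left(v \right)} = \left(-4\right) \left(-5\right) = 20$)
$\left(-3 + 71\right) \left(- 4 k{\left(h \right)} - 17\right) d{\left(6 \right)} - 47 = \left(-3 + 71\right) \left(\left(-4\right) 5 - 17\right) 20 - 47 = 68 \left(-20 + \left(-37 + 20\right)\right) 20 - 47 = 68 \left(-20 - 17\right) 20 - 47 = 68 \left(-37\right) 20 - 47 = \left(-2516\right) 20 - 47 = -50320 - 47 = -50367$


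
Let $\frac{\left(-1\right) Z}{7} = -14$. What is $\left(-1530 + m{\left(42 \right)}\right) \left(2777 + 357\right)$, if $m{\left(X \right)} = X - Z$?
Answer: $-4970524$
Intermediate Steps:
$Z = 98$ ($Z = \left(-7\right) \left(-14\right) = 98$)
$m{\left(X \right)} = -98 + X$ ($m{\left(X \right)} = X - 98 = -98 + X$)
$\left(-1530 + m{\left(42 \right)}\right) \left(2777 + 357\right) = \left(-1530 + \left(-98 + 42\right)\right) \left(2777 + 357\right) = \left(-1530 - 56\right) 3134 = \left(-1586\right) 3134 = -4970524$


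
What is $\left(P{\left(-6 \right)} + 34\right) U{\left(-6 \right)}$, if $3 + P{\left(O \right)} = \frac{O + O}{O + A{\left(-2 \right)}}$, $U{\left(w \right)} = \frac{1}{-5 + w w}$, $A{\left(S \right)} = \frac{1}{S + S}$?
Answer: $\frac{823}{775} \approx 1.0619$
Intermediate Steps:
$A{\left(S \right)} = \frac{1}{2 S}$
$U{\left(w \right)} = \frac{1}{-5 + w^{2}}$
$P{\left(O \right)} = -3 + \frac{2 O}{- \frac{1}{4} + O}$ ($P{\left(O \right)} = -3 + \frac{O + O}{O + \frac{1}{2 \left(-2\right)}} = -3 + \frac{2 O}{O + \frac{1}{2} \left(- \frac{1}{2}\right)} = -3 + \frac{2 O}{O - \frac{1}{4}} = -3 + \frac{2 O}{- \frac{1}{4} + O}$)
$\left(P{\left(-6 \right)} + 34\right) U{\left(-6 \right)} = \frac{\frac{3 - -24}{-1 + 4 \left(-6\right)} + 34}{-5 + \left(-6\right)^{2}} = \frac{\frac{3 + 24}{-1 - 24} + 34}{-5 + 36} = \frac{\frac{1}{-25} \cdot 27 + 34}{31} = \left(\left(- \frac{1}{25}\right) 27 + 34\right) \frac{1}{31} = \left(- \frac{27}{25} + 34\right) \frac{1}{31} = \frac{823}{25} \cdot \frac{1}{31} = \frac{823}{775}$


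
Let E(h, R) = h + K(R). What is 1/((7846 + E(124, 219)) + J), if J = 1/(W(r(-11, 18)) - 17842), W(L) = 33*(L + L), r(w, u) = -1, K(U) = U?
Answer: 17908/146648611 ≈ 0.00012212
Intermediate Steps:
E(h, R) = R + h (E(h, R) = h + R = R + h)
W(L) = 66*L (W(L) = 33*(2*L) = 66*L)
J = -1/17908 (J = 1/(66*(-1) - 17842) = 1/(-66 - 17842) = 1/(-17908) = -1/17908 ≈ -5.5841e-5)
1/((7846 + E(124, 219)) + J) = 1/((7846 + (219 + 124)) - 1/17908) = 1/((7846 + 343) - 1/17908) = 1/(8189 - 1/17908) = 1/(146648611/17908) = 17908/146648611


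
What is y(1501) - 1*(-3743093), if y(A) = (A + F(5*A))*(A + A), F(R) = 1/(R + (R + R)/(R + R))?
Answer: 30958855036/3753 ≈ 8.2491e+6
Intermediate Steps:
F(R) = 1/(1 + R) (F(R) = 1/(R + (2*R)/((2*R))) = 1/(R + (2*R)*(1/(2*R))) = 1/(R + 1) = 1/(1 + R))
y(A) = 2*A*(A + 1/(1 + 5*A)) (y(A) = (A + 1/(1 + 5*A))*(A + A) = (A + 1/(1 + 5*A))*(2*A) = 2*A*(A + 1/(1 + 5*A)))
y(1501) - 1*(-3743093) = 2*1501*(1 + 1501*(1 + 5*1501))/(1 + 5*1501) - 1*(-3743093) = 2*1501*(1 + 1501*(1 + 7505))/(1 + 7505) + 3743093 = 2*1501*(1 + 1501*7506)/7506 + 3743093 = 2*1501*(1/7506)*(1 + 11266506) + 3743093 = 2*1501*(1/7506)*11266507 + 3743093 = 16911027007/3753 + 3743093 = 30958855036/3753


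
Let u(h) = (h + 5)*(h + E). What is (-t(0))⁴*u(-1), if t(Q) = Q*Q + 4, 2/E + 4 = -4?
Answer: -1280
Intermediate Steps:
E = -¼ (E = 2/(-4 - 4) = 2/(-8) = 2*(-⅛) = -¼ ≈ -0.25000)
t(Q) = 4 + Q² (t(Q) = Q² + 4 = 4 + Q²)
u(h) = (5 + h)*(-¼ + h) (u(h) = (h + 5)*(h - ¼) = (5 + h)*(-¼ + h))
(-t(0))⁴*u(-1) = (-(4 + 0²))⁴*(-5/4 + (-1)² + (19/4)*(-1)) = (-(4 + 0))⁴*(-5/4 + 1 - 19/4) = (-1*4)⁴*(-5) = (-4)⁴*(-5) = 256*(-5) = -1280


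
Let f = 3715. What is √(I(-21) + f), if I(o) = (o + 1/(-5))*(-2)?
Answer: √93935/5 ≈ 61.298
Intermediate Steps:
I(o) = ⅖ - 2*o (I(o) = (o - ⅕)*(-2) = (-⅕ + o)*(-2) = ⅖ - 2*o)
√(I(-21) + f) = √((⅖ - 2*(-21)) + 3715) = √((⅖ + 42) + 3715) = √(212/5 + 3715) = √(18787/5) = √93935/5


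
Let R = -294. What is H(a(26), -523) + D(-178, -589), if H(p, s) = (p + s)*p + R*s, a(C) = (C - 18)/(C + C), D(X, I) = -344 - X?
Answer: 25944130/169 ≈ 1.5352e+5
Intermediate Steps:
a(C) = (-18 + C)/(2*C) (a(C) = (-18 + C)/((2*C)) = (-18 + C)*(1/(2*C)) = (-18 + C)/(2*C))
H(p, s) = -294*s + p*(p + s) (H(p, s) = (p + s)*p - 294*s = p*(p + s) - 294*s = -294*s + p*(p + s))
H(a(26), -523) + D(-178, -589) = (((1/2)*(-18 + 26)/26)**2 - 294*(-523) + ((1/2)*(-18 + 26)/26)*(-523)) + (-344 - 1*(-178)) = (((1/2)*(1/26)*8)**2 + 153762 + ((1/2)*(1/26)*8)*(-523)) + (-344 + 178) = ((2/13)**2 + 153762 + (2/13)*(-523)) - 166 = (4/169 + 153762 - 1046/13) - 166 = 25972184/169 - 166 = 25944130/169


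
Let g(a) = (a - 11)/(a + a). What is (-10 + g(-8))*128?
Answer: -1128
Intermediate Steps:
g(a) = (-11 + a)/(2*a) (g(a) = (-11 + a)/((2*a)) = (-11 + a)*(1/(2*a)) = (-11 + a)/(2*a))
(-10 + g(-8))*128 = (-10 + (½)*(-11 - 8)/(-8))*128 = (-10 + (½)*(-⅛)*(-19))*128 = (-10 + 19/16)*128 = -141/16*128 = -1128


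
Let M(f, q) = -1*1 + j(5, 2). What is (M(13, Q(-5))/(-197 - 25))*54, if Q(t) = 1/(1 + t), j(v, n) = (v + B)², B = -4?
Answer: 0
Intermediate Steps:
j(v, n) = (-4 + v)² (j(v, n) = (v - 4)² = (-4 + v)²)
M(f, q) = 0 (M(f, q) = -1*1 + (-4 + 5)² = -1 + 1² = -1 + 1 = 0)
(M(13, Q(-5))/(-197 - 25))*54 = (0/(-197 - 25))*54 = (0/(-222))*54 = (0*(-1/222))*54 = 0*54 = 0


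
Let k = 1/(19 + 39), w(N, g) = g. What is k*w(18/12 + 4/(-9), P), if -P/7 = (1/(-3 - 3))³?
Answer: 7/12528 ≈ 0.00055875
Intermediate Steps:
P = 7/216 (P = -7/(-3 - 3)³ = -7*(1/(-6))³ = -7*(-⅙)³ = -7*(-1/216) = 7/216 ≈ 0.032407)
k = 1/58 ≈ 0.017241
k*w(18/12 + 4/(-9), P) = (1/58)*(7/216) = 7/12528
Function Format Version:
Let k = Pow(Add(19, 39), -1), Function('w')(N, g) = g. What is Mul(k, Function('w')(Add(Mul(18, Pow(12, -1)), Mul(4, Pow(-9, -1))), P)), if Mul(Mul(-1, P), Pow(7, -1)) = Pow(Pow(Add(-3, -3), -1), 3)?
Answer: Rational(7, 12528) ≈ 0.00055875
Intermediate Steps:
P = Rational(7, 216) (P = Mul(-7, Pow(Pow(Add(-3, -3), -1), 3)) = Mul(-7, Pow(Pow(-6, -1), 3)) = Mul(-7, Pow(Rational(-1, 6), 3)) = Mul(-7, Rational(-1, 216)) = Rational(7, 216) ≈ 0.032407)
k = Rational(1, 58) (k = Pow(58, -1) = Rational(1, 58) ≈ 0.017241)
Mul(k, Function('w')(Add(Mul(18, Pow(12, -1)), Mul(4, Pow(-9, -1))), P)) = Mul(Rational(1, 58), Rational(7, 216)) = Rational(7, 12528)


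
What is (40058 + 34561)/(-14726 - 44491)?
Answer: -24873/19739 ≈ -1.2601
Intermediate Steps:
(40058 + 34561)/(-14726 - 44491) = 74619/(-59217) = 74619*(-1/59217) = -24873/19739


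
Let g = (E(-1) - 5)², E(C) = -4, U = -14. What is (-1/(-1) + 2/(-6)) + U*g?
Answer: -3400/3 ≈ -1133.3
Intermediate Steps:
g = 81 (g = (-4 - 5)² = (-9)² = 81)
(-1/(-1) + 2/(-6)) + U*g = (-1/(-1) + 2/(-6)) - 14*81 = (-1*(-1) + 2*(-⅙)) - 1134 = (1 - ⅓) - 1134 = ⅔ - 1134 = -3400/3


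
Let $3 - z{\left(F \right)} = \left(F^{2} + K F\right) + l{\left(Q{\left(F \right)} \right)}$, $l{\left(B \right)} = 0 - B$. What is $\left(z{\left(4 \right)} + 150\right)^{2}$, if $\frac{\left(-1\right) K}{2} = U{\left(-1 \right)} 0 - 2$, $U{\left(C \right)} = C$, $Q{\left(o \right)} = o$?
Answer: $15625$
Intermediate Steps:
$l{\left(B \right)} = - B$
$K = 4$ ($K = - 2 \left(\left(-1\right) 0 - 2\right) = - 2 \left(0 - 2\right) = \left(-2\right) \left(-2\right) = 4$)
$z{\left(F \right)} = 3 - F^{2} - 3 F$ ($z{\left(F \right)} = 3 - \left(\left(F^{2} + 4 F\right) - F\right) = 3 - \left(F^{2} + 3 F\right) = 3 - F^{2} - 3 F$)
$\left(z{\left(4 \right)} + 150\right)^{2} = \left(\left(3 - 4^{2} - 12\right) + 150\right)^{2} = \left(\left(3 - 16 - 12\right) + 150\right)^{2} = \left(-25 + 150\right)^{2} = 125^{2} = 15625$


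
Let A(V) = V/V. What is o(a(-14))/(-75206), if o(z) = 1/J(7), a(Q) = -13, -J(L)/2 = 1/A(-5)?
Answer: 1/150412 ≈ 6.6484e-6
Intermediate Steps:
A(V) = 1
J(L) = -2 (J(L) = -2/1 = -2*1 = -2)
o(z) = -½ (o(z) = 1/(-2) = -½)
o(a(-14))/(-75206) = -½/(-75206) = -½*(-1/75206) = 1/150412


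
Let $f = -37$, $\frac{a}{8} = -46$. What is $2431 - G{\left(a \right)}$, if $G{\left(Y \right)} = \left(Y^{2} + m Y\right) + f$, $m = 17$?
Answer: $-126700$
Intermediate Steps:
$a = -368$ ($a = 8 \left(-46\right) = -368$)
$G{\left(Y \right)} = -37 + Y^{2} + 17 Y$ ($G{\left(Y \right)} = \left(Y^{2} + 17 Y\right) - 37 = -37 + Y^{2} + 17 Y$)
$2431 - G{\left(a \right)} = 2431 - \left(-37 + \left(-368\right)^{2} + 17 \left(-368\right)\right) = 2431 - \left(-37 + 135424 - 6256\right) = 2431 - 129131 = -126700$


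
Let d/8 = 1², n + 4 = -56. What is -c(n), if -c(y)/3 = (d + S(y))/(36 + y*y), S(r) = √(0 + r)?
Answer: 2/303 + I*√15/606 ≈ 0.0066007 + 0.0063911*I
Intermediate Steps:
n = -60 (n = -4 - 56 = -60)
S(r) = √r
d = 8 (d = 8*1² = 8*1 = 8)
c(y) = -3*(8 + √y)/(36 + y²) (c(y) = -3*(8 + √y)/(36 + y*y) = -3*(8 + √y)/(36 + y²))
-c(n) = -3*(-8 - √(-60))/(36 + (-60)²) = -3*(-8 - 2*I*√15)/(36 + 3600) = -3*(-8 - 2*I*√15)/3636 = -(-2/303 - I*√15/606) = 2/303 + I*√15/606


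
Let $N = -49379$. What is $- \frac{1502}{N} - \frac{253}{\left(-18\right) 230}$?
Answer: $\frac{813529}{8888220} \approx 0.091529$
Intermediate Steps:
$- \frac{1502}{N} - \frac{253}{\left(-18\right) 230} = - \frac{1502}{-49379} - \frac{253}{\left(-18\right) 230} = \left(-1502\right) \left(- \frac{1}{49379}\right) - \frac{253}{-4140} = \frac{1502}{49379} - - \frac{11}{180} = \frac{1502}{49379} + \frac{11}{180} = \frac{813529}{8888220}$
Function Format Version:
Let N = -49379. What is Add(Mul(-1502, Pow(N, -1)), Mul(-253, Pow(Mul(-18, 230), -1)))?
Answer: Rational(813529, 8888220) ≈ 0.091529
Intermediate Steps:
Add(Mul(-1502, Pow(N, -1)), Mul(-253, Pow(Mul(-18, 230), -1))) = Add(Mul(-1502, Pow(-49379, -1)), Mul(-253, Pow(Mul(-18, 230), -1))) = Add(Mul(-1502, Rational(-1, 49379)), Mul(-253, Pow(-4140, -1))) = Add(Rational(1502, 49379), Mul(-253, Rational(-1, 4140))) = Add(Rational(1502, 49379), Rational(11, 180)) = Rational(813529, 8888220)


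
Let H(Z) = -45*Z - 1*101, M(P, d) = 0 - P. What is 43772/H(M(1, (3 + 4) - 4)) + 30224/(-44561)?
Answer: -488054159/623854 ≈ -782.32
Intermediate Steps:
M(P, d) = -P
H(Z) = -101 - 45*Z (H(Z) = -45*Z - 101 = -101 - 45*Z)
43772/H(M(1, (3 + 4) - 4)) + 30224/(-44561) = 43772/(-101 - (-45)) + 30224/(-44561) = 43772/(-101 - 45*(-1)) + 30224*(-1/44561) = 43772/(-101 + 45) - 30224/44561 = 43772/(-56) - 30224/44561 = 43772*(-1/56) - 30224/44561 = -10943/14 - 30224/44561 = -488054159/623854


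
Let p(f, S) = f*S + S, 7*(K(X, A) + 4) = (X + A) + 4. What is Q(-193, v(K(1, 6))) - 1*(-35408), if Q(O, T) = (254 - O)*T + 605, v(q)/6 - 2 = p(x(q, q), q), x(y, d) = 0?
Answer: 244045/7 ≈ 34864.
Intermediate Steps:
K(X, A) = -24/7 + A/7 + X/7 (K(X, A) = -4 + ((X + A) + 4)/7 = -4 + ((A + X) + 4)/7 = -4 + (4 + A + X)/7 = -4 + (4/7 + A/7 + X/7) = -24/7 + A/7 + X/7)
p(f, S) = S + S*f (p(f, S) = S*f + S = S + S*f)
v(q) = 12 + 6*q (v(q) = 12 + 6*(q*(1 + 0)) = 12 + 6*(q*1) = 12 + 6*q)
Q(O, T) = 605 + T*(254 - O) (Q(O, T) = T*(254 - O) + 605 = 605 + T*(254 - O))
Q(-193, v(K(1, 6))) - 1*(-35408) = (605 + 254*(12 + 6*(-24/7 + (⅐)*6 + (⅐)*1)) - 1*(-193)*(12 + 6*(-24/7 + (⅐)*6 + (⅐)*1))) - 1*(-35408) = (605 + 254*(12 + 6*(-24/7 + 6/7 + ⅐)) - 1*(-193)*(12 + 6*(-24/7 + 6/7 + ⅐))) + 35408 = (605 + 254*(12 + 6*(-17/7)) - 1*(-193)*(12 + 6*(-17/7))) + 35408 = (605 + 254*(12 - 102/7) - 1*(-193)*(12 - 102/7)) + 35408 = (605 + 254*(-18/7) - 1*(-193)*(-18/7)) + 35408 = (605 - 4572/7 - 3474/7) + 35408 = -3811/7 + 35408 = 244045/7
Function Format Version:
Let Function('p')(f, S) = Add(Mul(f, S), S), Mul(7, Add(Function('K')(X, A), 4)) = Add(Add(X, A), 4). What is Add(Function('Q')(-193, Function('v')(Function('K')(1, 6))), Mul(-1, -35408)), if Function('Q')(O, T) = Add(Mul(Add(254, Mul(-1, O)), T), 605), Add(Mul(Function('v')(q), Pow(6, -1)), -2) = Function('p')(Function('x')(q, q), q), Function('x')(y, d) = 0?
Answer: Rational(244045, 7) ≈ 34864.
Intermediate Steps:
Function('K')(X, A) = Add(Rational(-24, 7), Mul(Rational(1, 7), A), Mul(Rational(1, 7), X)) (Function('K')(X, A) = Add(-4, Mul(Rational(1, 7), Add(Add(X, A), 4))) = Add(-4, Mul(Rational(1, 7), Add(Add(A, X), 4))) = Add(-4, Mul(Rational(1, 7), Add(4, A, X))) = Add(-4, Add(Rational(4, 7), Mul(Rational(1, 7), A), Mul(Rational(1, 7), X))) = Add(Rational(-24, 7), Mul(Rational(1, 7), A), Mul(Rational(1, 7), X)))
Function('p')(f, S) = Add(S, Mul(S, f)) (Function('p')(f, S) = Add(Mul(S, f), S) = Add(S, Mul(S, f)))
Function('v')(q) = Add(12, Mul(6, q)) (Function('v')(q) = Add(12, Mul(6, Mul(q, Add(1, 0)))) = Add(12, Mul(6, Mul(q, 1))) = Add(12, Mul(6, q)))
Function('Q')(O, T) = Add(605, Mul(T, Add(254, Mul(-1, O)))) (Function('Q')(O, T) = Add(Mul(T, Add(254, Mul(-1, O))), 605) = Add(605, Mul(T, Add(254, Mul(-1, O)))))
Add(Function('Q')(-193, Function('v')(Function('K')(1, 6))), Mul(-1, -35408)) = Add(Add(605, Mul(254, Add(12, Mul(6, Add(Rational(-24, 7), Mul(Rational(1, 7), 6), Mul(Rational(1, 7), 1))))), Mul(-1, -193, Add(12, Mul(6, Add(Rational(-24, 7), Mul(Rational(1, 7), 6), Mul(Rational(1, 7), 1)))))), Mul(-1, -35408)) = Add(Add(605, Mul(254, Add(12, Mul(6, Add(Rational(-24, 7), Rational(6, 7), Rational(1, 7))))), Mul(-1, -193, Add(12, Mul(6, Add(Rational(-24, 7), Rational(6, 7), Rational(1, 7)))))), 35408) = Add(Add(605, Mul(254, Add(12, Mul(6, Rational(-17, 7)))), Mul(-1, -193, Add(12, Mul(6, Rational(-17, 7))))), 35408) = Add(Add(605, Mul(254, Add(12, Rational(-102, 7))), Mul(-1, -193, Add(12, Rational(-102, 7)))), 35408) = Add(Add(605, Mul(254, Rational(-18, 7)), Mul(-1, -193, Rational(-18, 7))), 35408) = Add(Add(605, Rational(-4572, 7), Rational(-3474, 7)), 35408) = Add(Rational(-3811, 7), 35408) = Rational(244045, 7)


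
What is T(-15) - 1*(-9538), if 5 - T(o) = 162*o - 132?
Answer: 12105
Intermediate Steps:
T(o) = 137 - 162*o (T(o) = 5 - (162*o - 132) = 5 - (-132 + 162*o) = 5 + (132 - 162*o) = 137 - 162*o)
T(-15) - 1*(-9538) = (137 - 162*(-15)) - 1*(-9538) = (137 + 2430) + 9538 = 2567 + 9538 = 12105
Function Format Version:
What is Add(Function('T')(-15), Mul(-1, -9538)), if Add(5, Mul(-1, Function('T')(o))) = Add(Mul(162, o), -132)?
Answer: 12105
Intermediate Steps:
Function('T')(o) = Add(137, Mul(-162, o)) (Function('T')(o) = Add(5, Mul(-1, Add(Mul(162, o), -132))) = Add(5, Mul(-1, Add(-132, Mul(162, o)))) = Add(5, Add(132, Mul(-162, o))) = Add(137, Mul(-162, o)))
Add(Function('T')(-15), Mul(-1, -9538)) = Add(Add(137, Mul(-162, -15)), Mul(-1, -9538)) = Add(Add(137, 2430), 9538) = Add(2567, 9538) = 12105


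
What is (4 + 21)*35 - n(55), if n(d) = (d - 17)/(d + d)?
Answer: 48106/55 ≈ 874.65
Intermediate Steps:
n(d) = (-17 + d)/(2*d) (n(d) = (-17 + d)/((2*d)) = (-17 + d)*(1/(2*d)) = (-17 + d)/(2*d))
(4 + 21)*35 - n(55) = (4 + 21)*35 - (-17 + 55)/(2*55) = 25*35 - 38/(2*55) = 875 - 1*19/55 = 875 - 19/55 = 48106/55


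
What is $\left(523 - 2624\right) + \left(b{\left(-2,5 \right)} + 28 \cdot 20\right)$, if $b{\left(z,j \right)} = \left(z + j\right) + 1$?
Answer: $-1537$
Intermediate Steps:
$b{\left(z,j \right)} = 1 + j + z$ ($b{\left(z,j \right)} = \left(j + z\right) + 1 = 1 + j + z$)
$\left(523 - 2624\right) + \left(b{\left(-2,5 \right)} + 28 \cdot 20\right) = \left(523 - 2624\right) + \left(\left(1 + 5 - 2\right) + 28 \cdot 20\right) = -2101 + \left(4 + 560\right) = -2101 + 564 = -1537$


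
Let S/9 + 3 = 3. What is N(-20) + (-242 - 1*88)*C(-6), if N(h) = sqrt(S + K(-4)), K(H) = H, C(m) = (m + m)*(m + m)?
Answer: -47520 + 2*I ≈ -47520.0 + 2.0*I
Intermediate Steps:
S = 0 (S = -27 + 9*3 = -27 + 27 = 0)
C(m) = 4*m**2 (C(m) = (2*m)*(2*m) = 4*m**2)
N(h) = 2*I (N(h) = sqrt(0 - 4) = sqrt(-4) = 2*I)
N(-20) + (-242 - 1*88)*C(-6) = 2*I + (-242 - 1*88)*(4*(-6)**2) = 2*I + (-242 - 88)*(4*36) = 2*I - 330*144 = 2*I - 47520 = -47520 + 2*I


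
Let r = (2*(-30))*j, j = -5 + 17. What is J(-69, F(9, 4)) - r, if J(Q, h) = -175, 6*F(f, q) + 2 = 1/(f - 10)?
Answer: 545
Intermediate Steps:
F(f, q) = -⅓ + 1/(6*(-10 + f)) (F(f, q) = -⅓ + 1/(6*(f - 10)) = -⅓ + 1/(6*(-10 + f)))
j = 12
r = -720 (r = (2*(-30))*12 = -60*12 = -720)
J(-69, F(9, 4)) - r = -175 - 1*(-720) = -175 + 720 = 545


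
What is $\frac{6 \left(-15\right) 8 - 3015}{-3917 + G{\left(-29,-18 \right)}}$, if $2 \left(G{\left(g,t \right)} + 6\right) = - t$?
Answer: $\frac{3735}{3914} \approx 0.95427$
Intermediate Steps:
$G{\left(g,t \right)} = -6 - \frac{t}{2}$ ($G{\left(g,t \right)} = -6 + \frac{\left(-1\right) t}{2} = -6 - \frac{t}{2}$)
$\frac{6 \left(-15\right) 8 - 3015}{-3917 + G{\left(-29,-18 \right)}} = \frac{6 \left(-15\right) 8 - 3015}{-3917 - -3} = \frac{\left(-90\right) 8 - 3015}{-3917 + \left(-6 + 9\right)} = \frac{-720 - 3015}{-3917 + 3} = - \frac{3735}{-3914} = \left(-3735\right) \left(- \frac{1}{3914}\right) = \frac{3735}{3914}$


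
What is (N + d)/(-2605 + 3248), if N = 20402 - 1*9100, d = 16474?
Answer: 27776/643 ≈ 43.198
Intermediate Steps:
N = 11302 (N = 20402 - 9100 = 11302)
(N + d)/(-2605 + 3248) = (11302 + 16474)/(-2605 + 3248) = 27776/643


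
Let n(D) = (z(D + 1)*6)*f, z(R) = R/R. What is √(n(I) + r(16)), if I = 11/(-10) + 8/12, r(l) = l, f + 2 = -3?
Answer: I*√14 ≈ 3.7417*I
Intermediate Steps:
f = -5 (f = -2 - 3 = -5)
z(R) = 1
I = -13/30 (I = 11*(-⅒) + 8*(1/12) = -11/10 + ⅔ = -13/30 ≈ -0.43333)
n(D) = -30 (n(D) = (1*6)*(-5) = 6*(-5) = -30)
√(n(I) + r(16)) = √(-30 + 16) = √(-14) = I*√14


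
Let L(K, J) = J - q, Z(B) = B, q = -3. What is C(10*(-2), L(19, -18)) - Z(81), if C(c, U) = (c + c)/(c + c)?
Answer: -80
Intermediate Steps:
L(K, J) = 3 + J (L(K, J) = J - 1*(-3) = J + 3 = 3 + J)
C(c, U) = 1 (C(c, U) = (2*c)/((2*c)) = (2*c)*(1/(2*c)) = 1)
C(10*(-2), L(19, -18)) - Z(81) = 1 - 1*81 = 1 - 81 = -80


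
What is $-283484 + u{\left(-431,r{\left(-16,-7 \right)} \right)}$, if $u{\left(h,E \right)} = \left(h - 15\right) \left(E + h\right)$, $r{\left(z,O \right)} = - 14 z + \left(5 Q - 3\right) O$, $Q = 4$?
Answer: $-138088$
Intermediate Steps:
$r{\left(z,O \right)} = - 14 z + 17 O$ ($r{\left(z,O \right)} = - 14 z + \left(5 \cdot 4 - 3\right) O = - 14 z + \left(20 - 3\right) O = - 14 z + 17 O$)
$u{\left(h,E \right)} = \left(-15 + h\right) \left(E + h\right)$
$-283484 + u{\left(-431,r{\left(-16,-7 \right)} \right)} = -283484 + \left(\left(-431\right)^{2} - 15 \left(\left(-14\right) \left(-16\right) + 17 \left(-7\right)\right) - -6465 + \left(\left(-14\right) \left(-16\right) + 17 \left(-7\right)\right) \left(-431\right)\right) = -283484 + \left(185761 - 15 \left(224 - 119\right) + 6465 + \left(224 - 119\right) \left(-431\right)\right) = -283484 + \left(185761 - 1575 + 6465 + 105 \left(-431\right)\right) = -283484 + \left(185761 - 1575 + 6465 - 45255\right) = -283484 + 145396 = -138088$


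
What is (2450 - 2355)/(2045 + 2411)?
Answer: 95/4456 ≈ 0.021320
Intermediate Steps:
(2450 - 2355)/(2045 + 2411) = 95/4456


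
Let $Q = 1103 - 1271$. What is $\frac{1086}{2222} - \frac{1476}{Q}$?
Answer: $\frac{144255}{15554} \approx 9.2745$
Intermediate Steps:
$Q = -168$
$\frac{1086}{2222} - \frac{1476}{Q} = \frac{1086}{2222} - \frac{1476}{-168} = 1086 \cdot \frac{1}{2222} - - \frac{123}{14} = \frac{543}{1111} + \frac{123}{14} = \frac{144255}{15554}$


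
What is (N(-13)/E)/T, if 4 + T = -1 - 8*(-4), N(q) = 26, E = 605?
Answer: 26/16335 ≈ 0.0015917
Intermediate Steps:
T = 27 (T = -4 + (-1 - 8*(-4)) = -4 + (-1 + 32) = -4 + 31 = 27)
(N(-13)/E)/T = (26/605)/27 = (26*(1/605))*(1/27) = (26/605)*(1/27) = 26/16335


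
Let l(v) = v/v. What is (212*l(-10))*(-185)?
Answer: -39220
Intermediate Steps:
l(v) = 1
(212*l(-10))*(-185) = (212*1)*(-185) = 212*(-185) = -39220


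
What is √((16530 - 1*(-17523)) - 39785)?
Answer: 2*I*√1433 ≈ 75.71*I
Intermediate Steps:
√((16530 - 1*(-17523)) - 39785) = √((16530 + 17523) - 39785) = √(34053 - 39785) = √(-5732) = 2*I*√1433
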